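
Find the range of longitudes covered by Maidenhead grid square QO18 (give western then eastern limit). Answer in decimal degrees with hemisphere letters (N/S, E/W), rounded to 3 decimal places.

142.000° E, 144.000° E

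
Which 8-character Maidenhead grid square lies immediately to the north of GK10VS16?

Latitude extended square 6; +1 → 7.
The longitude characters are unchanged.

GK10vs17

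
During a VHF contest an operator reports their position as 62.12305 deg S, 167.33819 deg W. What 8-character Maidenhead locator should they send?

AC67hv90

Add 180° to longitude and 90° to latitude: 12.66181, 27.87695.
Field (20°×10°, letters A–R): lon ⌊12.66181/20⌋ = 0 → A; lat ⌊27.87695/10⌋ = 2 → C.
Square (2°×1°, digits 0–9): lon ⌊12.66181/2⌋ = 6; lat ⌊7.87695/1⌋ = 7.
Subsquare (5′×2.5′, letters a–x): lon ⌊0.66181/0.0833333⌋ = 7 → h; lat ⌊0.87695/0.0416667⌋ = 21 → v.
Extended square (30″×15″, digits 0–9): lon ⌊0.07848/0.00833333⌋ = 9; lat ⌊0.00195/0.00416667⌋ = 0.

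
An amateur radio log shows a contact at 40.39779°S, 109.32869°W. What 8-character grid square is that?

DE59io04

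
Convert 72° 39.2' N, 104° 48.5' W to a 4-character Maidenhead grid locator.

Offset from 180°W / 90°S: lon 75.19°, lat 162.65°.
Field (20°×10°, letters A–R): 75.19/20 → 3 → D, 162.65/10 → 16 → Q; chars DQ.
Square (2°×1°, digits 0–9): 15.19/2 → 7, 2.65/1 → 2; chars 72.

DQ72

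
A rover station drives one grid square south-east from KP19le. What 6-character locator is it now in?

Longitude subsquare l = 11; +1 → 12 = m.
Latitude subsquare e = 4; −1 → 3 = d.

KP19md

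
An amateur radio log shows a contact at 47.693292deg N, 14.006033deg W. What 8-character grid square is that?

Shift to the Maidenhead origin (180°W, 90°S): lon 165.99397, lat 137.69329.
Field: 165.99397/20 → 8 → I, 137.69329/10 → 13 → N; chars IN.
Square: 5.99397/2 → 2, 7.69329/1 → 7; chars 27.
Subsquare: 1.99397/0.0833333 → 23 → x, 0.69329/0.0416667 → 16 → q; chars xq.
Extended square: 0.07730/0.00833333 → 9, 0.02663/0.00416667 → 6; chars 96.

IN27xq96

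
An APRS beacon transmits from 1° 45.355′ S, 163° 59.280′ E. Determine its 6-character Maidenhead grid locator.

Offset from 180°W / 90°S: lon 343.9880°, lat 88.2441°.
Field (20°×10°, letters A–R): 343.9880/20 → 17 → R, 88.2441/10 → 8 → I; chars RI.
Square (2°×1°, digits 0–9): 3.9880/2 → 1, 8.2441/1 → 8; chars 18.
Subsquare (5′×2.5′, letters a–x): 1.9880/0.0833333 → 23 → x, 0.2441/0.0416667 → 5 → f; chars xf.

RI18xf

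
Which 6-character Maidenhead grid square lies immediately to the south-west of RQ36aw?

RQ26xv

Longitude subsquare a = 0; −1 → -1, wraps to 23 = x, carry into square.
Longitude square 3; −1 → 2.
Latitude subsquare w = 22; −1 → 21 = v.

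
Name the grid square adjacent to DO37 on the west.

Longitude square 3; −1 → 2.
The latitude characters are unchanged.

DO27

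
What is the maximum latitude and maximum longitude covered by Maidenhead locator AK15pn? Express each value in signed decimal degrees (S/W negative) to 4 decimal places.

Field A=0, K=10: +0·20° lon, +10·10° lat → SW at lon -180°, lat 10°.
Square 1, 5: +1·2° lon, +5·1° lat → SW at lon -178°, lat 15°.
Subsquare p=15, n=13: +15·0.0833333° lon, +13·0.0416667° lat → SW at lon -176.75°, lat 15.5417°.
Cell spans 0.0833333° lon × 0.0416667° lat. NE corner is SW corner plus one full cell.
latitude 15.5833, longitude -176.6667.

15.5833, -176.6667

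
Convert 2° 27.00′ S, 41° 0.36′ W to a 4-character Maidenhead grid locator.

GI97

Offset from 180°W / 90°S: lon 138.99°, lat 87.55°.
Field (20°×10°, letters A–R): lon ⌊138.99/20⌋ = 6 → G; lat ⌊87.55/10⌋ = 8 → I.
Square (2°×1°, digits 0–9): lon ⌊18.99/2⌋ = 9; lat ⌊7.55/1⌋ = 7.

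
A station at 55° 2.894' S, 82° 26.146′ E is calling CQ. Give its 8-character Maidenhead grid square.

Offset from 180°W / 90°S: lon 262.43577°, lat 34.95177°.
Field (20°×10°, letters A–R): lon ⌊262.43577/20⌋ = 13 → N; lat ⌊34.95177/10⌋ = 3 → D.
Square (2°×1°, digits 0–9): lon ⌊2.43577/2⌋ = 1; lat ⌊4.95177/1⌋ = 4.
Subsquare (5′×2.5′, letters a–x): lon ⌊0.43577/0.0833333⌋ = 5 → f; lat ⌊0.95177/0.0416667⌋ = 22 → w.
Extended square (30″×15″, digits 0–9): lon ⌊0.01910/0.00833333⌋ = 2; lat ⌊0.03510/0.00416667⌋ = 8.

ND14fw28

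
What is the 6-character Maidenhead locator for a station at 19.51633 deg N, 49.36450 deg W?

GK59hm

Shift to the Maidenhead origin (180°W, 90°S): lon 130.6355, lat 109.5163.
Field (20°×10°, letters A–R): 130.6355/20 → 6 → G, 109.5163/10 → 10 → K; chars GK.
Square (2°×1°, digits 0–9): 10.6355/2 → 5, 9.5163/1 → 9; chars 59.
Subsquare (5′×2.5′, letters a–x): 0.6355/0.0833333 → 7 → h, 0.5163/0.0416667 → 12 → m; chars hm.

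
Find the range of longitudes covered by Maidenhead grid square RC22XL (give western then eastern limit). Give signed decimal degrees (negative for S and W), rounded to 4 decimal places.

165.9167, 166.0000

Field R=17, C=2: +17·20° lon, +2·10° lat → SW at lon 160°, lat -70°.
Square 2, 2: +2·2° lon, +2·1° lat → SW at lon 164°, lat -68°.
Subsquare x=23, l=11: +23·0.0833333° lon, +11·0.0416667° lat → SW at lon 165.917°, lat -67.5417°.
Cell spans 0.0833333° lon × 0.0416667° lat.
west 165.9167, east 166.0000.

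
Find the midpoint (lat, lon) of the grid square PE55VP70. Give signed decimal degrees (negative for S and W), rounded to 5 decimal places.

Field P=15, E=4: +15·20° lon, +4·10° lat → SW at lon 120°, lat -50°.
Square 5, 5: +5·2° lon, +5·1° lat → SW at lon 130°, lat -45°.
Subsquare v=21, p=15: +21·0.0833333° lon, +15·0.0416667° lat → SW at lon 131.75°, lat -44.375°.
Extended square 7, 0: +7·0.00833333° lon, +0·0.00416667° lat → SW at lon 131.808°, lat -44.375°.
Cell spans 0.00833333° lon × 0.00416667° lat. Centre is SW corner plus half of each.
latitude -44.37292, longitude 131.81250.

-44.37292, 131.81250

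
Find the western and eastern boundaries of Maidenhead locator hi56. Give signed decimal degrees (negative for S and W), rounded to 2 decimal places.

-30.00, -28.00

Field H=7, I=8: +7·20° lon, +8·10° lat → SW at lon -40°, lat -10°.
Square 5, 6: +5·2° lon, +6·1° lat → SW at lon -30°, lat -4°.
Cell spans 2° lon × 1° lat.
west -30.00, east -28.00.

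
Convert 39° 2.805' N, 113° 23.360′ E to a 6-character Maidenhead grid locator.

OM69qb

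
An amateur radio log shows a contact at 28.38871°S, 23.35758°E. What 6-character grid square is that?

KG11qo

Shift to the Maidenhead origin (180°W, 90°S): lon 203.3576, lat 61.6113.
Field (20°×10°, letters A–R): lon ⌊203.3576/20⌋ = 10 → K; lat ⌊61.6113/10⌋ = 6 → G.
Square (2°×1°, digits 0–9): lon ⌊3.3576/2⌋ = 1; lat ⌊1.6113/1⌋ = 1.
Subsquare (5′×2.5′, letters a–x): lon ⌊1.3576/0.0833333⌋ = 16 → q; lat ⌊0.6113/0.0416667⌋ = 14 → o.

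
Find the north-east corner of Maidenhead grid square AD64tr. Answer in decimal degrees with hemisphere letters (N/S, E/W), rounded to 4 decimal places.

Field A=0, D=3: +0·20° lon, +3·10° lat → SW at lon -180°, lat -60°.
Square 6, 4: +6·2° lon, +4·1° lat → SW at lon -168°, lat -56°.
Subsquare t=19, r=17: +19·0.0833333° lon, +17·0.0416667° lat → SW at lon -166.417°, lat -55.2917°.
Cell spans 0.0833333° lon × 0.0416667° lat. NE corner is SW corner plus one full cell.
latitude 55.2500° S, longitude 166.3333° W.

55.2500° S, 166.3333° W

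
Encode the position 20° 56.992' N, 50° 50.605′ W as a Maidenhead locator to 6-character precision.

Offset from 180°W / 90°S: lon 129.1566°, lat 110.9499°.
Field: lon ⌊129.1566/20⌋ = 6 → G; lat ⌊110.9499/10⌋ = 11 → L.
Square: lon ⌊9.1566/2⌋ = 4; lat ⌊0.9499/1⌋ = 0.
Subsquare: lon ⌊1.1566/0.0833333⌋ = 13 → n; lat ⌊0.9499/0.0416667⌋ = 22 → w.

GL40nw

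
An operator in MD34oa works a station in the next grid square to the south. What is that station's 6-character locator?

MD33ox

Latitude subsquare a = 0; −1 → -1, wraps to 23 = x, carry into square.
Latitude square 4; −1 → 3.
The longitude characters are unchanged.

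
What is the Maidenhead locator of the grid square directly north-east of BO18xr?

Longitude subsquare x = 23; +1 → 24, wraps to 0 = a, carry into square.
Longitude square 1; +1 → 2.
Latitude subsquare r = 17; +1 → 18 = s.

BO28as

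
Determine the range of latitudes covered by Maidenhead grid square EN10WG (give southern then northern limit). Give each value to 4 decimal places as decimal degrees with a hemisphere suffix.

Field E=4, N=13: +4·20° lon, +13·10° lat → SW at lon -100°, lat 40°.
Square 1, 0: +1·2° lon, +0·1° lat → SW at lon -98°, lat 40°.
Subsquare w=22, g=6: +22·0.0833333° lon, +6·0.0416667° lat → SW at lon -96.1667°, lat 40.25°.
Cell spans 0.0833333° lon × 0.0416667° lat.
south 40.2500° N, north 40.2917° N.

40.2500° N, 40.2917° N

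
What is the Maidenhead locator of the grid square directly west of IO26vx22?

Longitude extended square 2; −1 → 1.
The latitude characters are unchanged.

IO26vx12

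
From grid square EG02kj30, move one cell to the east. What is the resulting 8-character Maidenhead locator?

EG02kj40

Longitude extended square 3; +1 → 4.
The latitude characters are unchanged.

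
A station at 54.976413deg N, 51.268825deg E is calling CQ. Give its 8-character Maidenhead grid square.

LO54px24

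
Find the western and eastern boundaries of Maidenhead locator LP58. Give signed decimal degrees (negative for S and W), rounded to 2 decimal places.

50.00, 52.00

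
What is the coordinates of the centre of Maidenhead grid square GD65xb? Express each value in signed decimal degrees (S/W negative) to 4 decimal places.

-54.9375, -46.0417

Field G=6, D=3: +6·20° lon, +3·10° lat → SW at lon -60°, lat -60°.
Square 6, 5: +6·2° lon, +5·1° lat → SW at lon -48°, lat -55°.
Subsquare x=23, b=1: +23·0.0833333° lon, +1·0.0416667° lat → SW at lon -46.0833°, lat -54.9583°.
Cell spans 0.0833333° lon × 0.0416667° lat. Centre is SW corner plus half of each.
latitude -54.9375, longitude -46.0417.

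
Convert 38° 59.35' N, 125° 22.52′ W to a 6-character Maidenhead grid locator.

Add 180° to longitude and 90° to latitude: 54.6247, 128.9892.
Field: 54.6247/20 → 2 → C, 128.9892/10 → 12 → M; chars CM.
Square: 14.6247/2 → 7, 8.9892/1 → 8; chars 78.
Subsquare: 0.6247/0.0833333 → 7 → h, 0.9892/0.0416667 → 23 → x; chars hx.

CM78hx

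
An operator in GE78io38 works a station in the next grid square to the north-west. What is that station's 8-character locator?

Longitude extended square 3; −1 → 2.
Latitude extended square 8; +1 → 9.

GE78io29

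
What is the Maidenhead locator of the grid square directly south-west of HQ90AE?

Longitude subsquare a = 0; −1 → -1, wraps to 23 = x, carry into square.
Longitude square 9; −1 → 8.
Latitude subsquare e = 4; −1 → 3 = d.

HQ80xd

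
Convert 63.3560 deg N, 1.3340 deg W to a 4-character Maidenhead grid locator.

Offset from 180°W / 90°S: lon 178.67°, lat 153.36°.
Field: lon ⌊178.67/20⌋ = 8 → I; lat ⌊153.36/10⌋ = 15 → P.
Square: lon ⌊18.67/2⌋ = 9; lat ⌊3.36/1⌋ = 3.

IP93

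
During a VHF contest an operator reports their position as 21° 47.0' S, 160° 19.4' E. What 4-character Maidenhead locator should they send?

RG08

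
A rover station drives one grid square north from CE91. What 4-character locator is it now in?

CE92

Latitude square 1; +1 → 2.
The longitude characters are unchanged.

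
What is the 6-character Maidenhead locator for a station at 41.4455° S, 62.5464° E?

ME18gn

Add 180° to longitude and 90° to latitude: 242.5464, 48.5545.
Field: 242.5464/20 → 12 → M, 48.5545/10 → 4 → E; chars ME.
Square: 2.5464/2 → 1, 8.5545/1 → 8; chars 18.
Subsquare: 0.5464/0.0833333 → 6 → g, 0.5545/0.0416667 → 13 → n; chars gn.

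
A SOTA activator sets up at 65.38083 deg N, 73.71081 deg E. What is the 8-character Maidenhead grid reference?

MP65uj51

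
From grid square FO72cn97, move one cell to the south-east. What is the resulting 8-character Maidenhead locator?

Longitude extended square 9; +1 → 10, wraps to 0, carry into subsquare.
Longitude subsquare c = 2; +1 → 3 = d.
Latitude extended square 7; −1 → 6.

FO72dn06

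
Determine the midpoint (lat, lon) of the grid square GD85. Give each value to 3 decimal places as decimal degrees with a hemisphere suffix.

Field G=6, D=3: +6·20° lon, +3·10° lat → SW at lon -60°, lat -60°.
Square 8, 5: +8·2° lon, +5·1° lat → SW at lon -44°, lat -55°.
Cell spans 2° lon × 1° lat. Centre is SW corner plus half of each.
latitude 54.500° S, longitude 43.000° W.

54.500° S, 43.000° W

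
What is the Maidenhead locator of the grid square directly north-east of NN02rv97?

Longitude extended square 9; +1 → 10, wraps to 0, carry into subsquare.
Longitude subsquare r = 17; +1 → 18 = s.
Latitude extended square 7; +1 → 8.

NN02sv08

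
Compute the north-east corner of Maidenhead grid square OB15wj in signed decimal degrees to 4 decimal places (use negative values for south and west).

-74.5833, 103.9167

Field O=14, B=1: +14·20° lon, +1·10° lat → SW at lon 100°, lat -80°.
Square 1, 5: +1·2° lon, +5·1° lat → SW at lon 102°, lat -75°.
Subsquare w=22, j=9: +22·0.0833333° lon, +9·0.0416667° lat → SW at lon 103.833°, lat -74.625°.
Cell spans 0.0833333° lon × 0.0416667° lat. NE corner is SW corner plus one full cell.
latitude -74.5833, longitude 103.9167.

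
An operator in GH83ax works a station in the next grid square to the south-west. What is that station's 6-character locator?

GH73xw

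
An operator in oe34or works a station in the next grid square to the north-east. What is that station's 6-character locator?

OE34ps

Longitude subsquare o = 14; +1 → 15 = p.
Latitude subsquare r = 17; +1 → 18 = s.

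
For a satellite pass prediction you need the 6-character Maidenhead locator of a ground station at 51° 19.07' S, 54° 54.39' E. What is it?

Shift to the Maidenhead origin (180°W, 90°S): lon 234.9065, lat 38.6822.
Field (20°×10°, letters A–R): lon ⌊234.9065/20⌋ = 11 → L; lat ⌊38.6822/10⌋ = 3 → D.
Square (2°×1°, digits 0–9): lon ⌊14.9065/2⌋ = 7; lat ⌊8.6822/1⌋ = 8.
Subsquare (5′×2.5′, letters a–x): lon ⌊0.9065/0.0833333⌋ = 10 → k; lat ⌊0.6822/0.0416667⌋ = 16 → q.

LD78kq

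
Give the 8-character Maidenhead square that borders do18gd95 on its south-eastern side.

DO18hd04

Longitude extended square 9; +1 → 10, wraps to 0, carry into subsquare.
Longitude subsquare g = 6; +1 → 7 = h.
Latitude extended square 5; −1 → 4.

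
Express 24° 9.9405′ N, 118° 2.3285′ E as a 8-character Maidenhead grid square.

Offset from 180°W / 90°S: lon 298.03881°, lat 114.16567°.
Field: lon ⌊298.03881/20⌋ = 14 → O; lat ⌊114.16567/10⌋ = 11 → L.
Square: lon ⌊18.03881/2⌋ = 9; lat ⌊4.16567/1⌋ = 4.
Subsquare: lon ⌊0.03881/0.0833333⌋ = 0 → a; lat ⌊0.16567/0.0416667⌋ = 3 → d.
Extended square: lon ⌊0.03881/0.00833333⌋ = 4; lat ⌊0.04067/0.00416667⌋ = 9.

OL94ad49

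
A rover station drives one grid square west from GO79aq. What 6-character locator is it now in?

Longitude subsquare a = 0; −1 → -1, wraps to 23 = x, carry into square.
Longitude square 7; −1 → 6.
The latitude characters are unchanged.

GO69xq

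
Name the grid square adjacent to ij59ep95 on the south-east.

IJ59fp04

Longitude extended square 9; +1 → 10, wraps to 0, carry into subsquare.
Longitude subsquare e = 4; +1 → 5 = f.
Latitude extended square 5; −1 → 4.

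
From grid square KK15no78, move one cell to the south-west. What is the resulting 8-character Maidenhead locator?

KK15no67

Longitude extended square 7; −1 → 6.
Latitude extended square 8; −1 → 7.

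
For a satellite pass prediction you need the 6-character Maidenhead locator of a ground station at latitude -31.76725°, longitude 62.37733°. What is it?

Offset from 180°W / 90°S: lon 242.3773°, lat 58.2327°.
Field (20°×10°, letters A–R): 242.3773/20 → 12 → M, 58.2327/10 → 5 → F; chars MF.
Square (2°×1°, digits 0–9): 2.3773/2 → 1, 8.2327/1 → 8; chars 18.
Subsquare (5′×2.5′, letters a–x): 0.3773/0.0833333 → 4 → e, 0.2327/0.0416667 → 5 → f; chars ef.

MF18ef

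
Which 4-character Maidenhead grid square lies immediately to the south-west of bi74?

Longitude square 7; −1 → 6.
Latitude square 4; −1 → 3.

BI63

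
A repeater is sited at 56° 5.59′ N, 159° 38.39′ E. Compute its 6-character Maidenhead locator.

Add 180° to longitude and 90° to latitude: 339.6398, 146.0932.
Field: lon ⌊339.6398/20⌋ = 16 → Q; lat ⌊146.0932/10⌋ = 14 → O.
Square: lon ⌊19.6398/2⌋ = 9; lat ⌊6.0932/1⌋ = 6.
Subsquare: lon ⌊1.6398/0.0833333⌋ = 19 → t; lat ⌊0.0932/0.0416667⌋ = 2 → c.

QO96tc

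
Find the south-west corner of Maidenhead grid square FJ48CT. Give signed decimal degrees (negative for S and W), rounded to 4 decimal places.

Field F=5, J=9: +5·20° lon, +9·10° lat → SW at lon -80°, lat 0°.
Square 4, 8: +4·2° lon, +8·1° lat → SW at lon -72°, lat 8°.
Subsquare c=2, t=19: +2·0.0833333° lon, +19·0.0416667° lat → SW at lon -71.8333°, lat 8.79167°.
latitude 8.7917, longitude -71.8333.

8.7917, -71.8333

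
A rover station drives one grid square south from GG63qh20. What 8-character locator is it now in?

Latitude extended square 0; −1 → -1, wraps to 9, carry into subsquare.
Latitude subsquare h = 7; −1 → 6 = g.
The longitude characters are unchanged.

GG63qg29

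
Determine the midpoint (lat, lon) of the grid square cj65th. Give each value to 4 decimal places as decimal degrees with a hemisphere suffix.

5.3125° N, 126.3750° W

Field C=2, J=9: +2·20° lon, +9·10° lat → SW at lon -140°, lat 0°.
Square 6, 5: +6·2° lon, +5·1° lat → SW at lon -128°, lat 5°.
Subsquare t=19, h=7: +19·0.0833333° lon, +7·0.0416667° lat → SW at lon -126.417°, lat 5.29167°.
Cell spans 0.0833333° lon × 0.0416667° lat. Centre is SW corner plus half of each.
latitude 5.3125° N, longitude 126.3750° W.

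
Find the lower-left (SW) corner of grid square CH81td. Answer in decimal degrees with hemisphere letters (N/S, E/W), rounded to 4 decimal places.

Field C=2, H=7: +2·20° lon, +7·10° lat → SW at lon -140°, lat -20°.
Square 8, 1: +8·2° lon, +1·1° lat → SW at lon -124°, lat -19°.
Subsquare t=19, d=3: +19·0.0833333° lon, +3·0.0416667° lat → SW at lon -122.417°, lat -18.875°.
latitude 18.8750° S, longitude 122.4167° W.

18.8750° S, 122.4167° W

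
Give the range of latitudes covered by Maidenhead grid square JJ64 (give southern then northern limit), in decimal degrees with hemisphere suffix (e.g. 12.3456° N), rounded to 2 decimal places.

4.00° N, 5.00° N

Field J=9, J=9: +9·20° lon, +9·10° lat → SW at lon 0°, lat 0°.
Square 6, 4: +6·2° lon, +4·1° lat → SW at lon 12°, lat 4°.
Cell spans 2° lon × 1° lat.
south 4.00° N, north 5.00° N.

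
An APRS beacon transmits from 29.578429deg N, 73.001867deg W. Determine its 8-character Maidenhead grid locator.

FL39ln98

Offset from 180°W / 90°S: lon 106.99813°, lat 119.57843°.
Field (20°×10°, letters A–R): 106.99813/20 → 5 → F, 119.57843/10 → 11 → L; chars FL.
Square (2°×1°, digits 0–9): 6.99813/2 → 3, 9.57843/1 → 9; chars 39.
Subsquare (5′×2.5′, letters a–x): 0.99813/0.0833333 → 11 → l, 0.57843/0.0416667 → 13 → n; chars ln.
Extended square (30″×15″, digits 0–9): 0.08147/0.00833333 → 9, 0.03676/0.00416667 → 8; chars 98.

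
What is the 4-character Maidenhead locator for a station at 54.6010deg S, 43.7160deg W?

GD85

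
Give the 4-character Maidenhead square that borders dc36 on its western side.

DC26

Longitude square 3; −1 → 2.
The latitude characters are unchanged.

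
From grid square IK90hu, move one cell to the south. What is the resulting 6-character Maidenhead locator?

IK90ht

Latitude subsquare u = 20; −1 → 19 = t.
The longitude characters are unchanged.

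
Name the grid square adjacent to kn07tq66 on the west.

Longitude extended square 6; −1 → 5.
The latitude characters are unchanged.

KN07tq56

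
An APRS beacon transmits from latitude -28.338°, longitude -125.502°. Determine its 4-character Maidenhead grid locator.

CG71

Shift to the Maidenhead origin (180°W, 90°S): lon 54.50, lat 61.66.
Field: 54.50/20 → 2 → C, 61.66/10 → 6 → G; chars CG.
Square: 14.50/2 → 7, 1.66/1 → 1; chars 71.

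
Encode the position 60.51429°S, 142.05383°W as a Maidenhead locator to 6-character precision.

Shift to the Maidenhead origin (180°W, 90°S): lon 37.9462, lat 29.4857.
Field: lon ⌊37.9462/20⌋ = 1 → B; lat ⌊29.4857/10⌋ = 2 → C.
Square: lon ⌊17.9462/2⌋ = 8; lat ⌊9.4857/1⌋ = 9.
Subsquare: lon ⌊1.9462/0.0833333⌋ = 23 → x; lat ⌊0.4857/0.0416667⌋ = 11 → l.

BC89xl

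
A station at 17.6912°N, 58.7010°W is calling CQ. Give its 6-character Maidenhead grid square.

GK07pq

Shift to the Maidenhead origin (180°W, 90°S): lon 121.2990, lat 107.6912.
Field (20°×10°, letters A–R): lon ⌊121.2990/20⌋ = 6 → G; lat ⌊107.6912/10⌋ = 10 → K.
Square (2°×1°, digits 0–9): lon ⌊1.2990/2⌋ = 0; lat ⌊7.6912/1⌋ = 7.
Subsquare (5′×2.5′, letters a–x): lon ⌊1.2990/0.0833333⌋ = 15 → p; lat ⌊0.6912/0.0416667⌋ = 16 → q.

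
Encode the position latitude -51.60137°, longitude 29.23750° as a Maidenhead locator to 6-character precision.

Shift to the Maidenhead origin (180°W, 90°S): lon 209.2375, lat 38.3986.
Field: 209.2375/20 → 10 → K, 38.3986/10 → 3 → D; chars KD.
Square: 9.2375/2 → 4, 8.3986/1 → 8; chars 48.
Subsquare: 1.2375/0.0833333 → 14 → o, 0.3986/0.0416667 → 9 → j; chars oj.

KD48oj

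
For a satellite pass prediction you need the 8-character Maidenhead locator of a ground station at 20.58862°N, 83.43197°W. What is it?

EL80go81

Shift to the Maidenhead origin (180°W, 90°S): lon 96.56803, lat 110.58862.
Field (20°×10°, letters A–R): 96.56803/20 → 4 → E, 110.58862/10 → 11 → L; chars EL.
Square (2°×1°, digits 0–9): 16.56803/2 → 8, 0.58862/1 → 0; chars 80.
Subsquare (5′×2.5′, letters a–x): 0.56803/0.0833333 → 6 → g, 0.58862/0.0416667 → 14 → o; chars go.
Extended square (30″×15″, digits 0–9): 0.06803/0.00833333 → 8, 0.00529/0.00416667 → 1; chars 81.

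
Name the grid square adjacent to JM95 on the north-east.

Longitude square 9; +1 → 10, wraps to 0, carry into field.
Longitude field J = 9; +1 → 10 = K.
Latitude square 5; +1 → 6.

KM06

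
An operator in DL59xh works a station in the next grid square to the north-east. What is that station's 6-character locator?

DL69ai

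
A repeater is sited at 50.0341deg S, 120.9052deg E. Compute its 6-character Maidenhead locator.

PD09kx

Offset from 180°W / 90°S: lon 300.9052°, lat 39.9659°.
Field: 300.9052/20 → 15 → P, 39.9659/10 → 3 → D; chars PD.
Square: 0.9052/2 → 0, 9.9659/1 → 9; chars 09.
Subsquare: 0.9052/0.0833333 → 10 → k, 0.9659/0.0416667 → 23 → x; chars kx.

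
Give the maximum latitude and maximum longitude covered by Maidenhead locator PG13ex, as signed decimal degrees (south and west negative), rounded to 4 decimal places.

Field P=15, G=6: +15·20° lon, +6·10° lat → SW at lon 120°, lat -30°.
Square 1, 3: +1·2° lon, +3·1° lat → SW at lon 122°, lat -27°.
Subsquare e=4, x=23: +4·0.0833333° lon, +23·0.0416667° lat → SW at lon 122.333°, lat -26.0417°.
Cell spans 0.0833333° lon × 0.0416667° lat. NE corner is SW corner plus one full cell.
latitude -26.0000, longitude 122.4167.

-26.0000, 122.4167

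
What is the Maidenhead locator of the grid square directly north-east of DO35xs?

Longitude subsquare x = 23; +1 → 24, wraps to 0 = a, carry into square.
Longitude square 3; +1 → 4.
Latitude subsquare s = 18; +1 → 19 = t.

DO45at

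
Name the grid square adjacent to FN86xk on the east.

Longitude subsquare x = 23; +1 → 24, wraps to 0 = a, carry into square.
Longitude square 8; +1 → 9.
The latitude characters are unchanged.

FN96ak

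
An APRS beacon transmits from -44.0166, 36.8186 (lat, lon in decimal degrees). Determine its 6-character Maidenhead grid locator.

KE85jx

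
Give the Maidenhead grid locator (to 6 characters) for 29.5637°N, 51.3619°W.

GL49hn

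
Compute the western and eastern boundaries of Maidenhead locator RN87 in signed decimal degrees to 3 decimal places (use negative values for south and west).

176.000, 178.000

Field R=17, N=13: +17·20° lon, +13·10° lat → SW at lon 160°, lat 40°.
Square 8, 7: +8·2° lon, +7·1° lat → SW at lon 176°, lat 47°.
Cell spans 2° lon × 1° lat.
west 176.000, east 178.000.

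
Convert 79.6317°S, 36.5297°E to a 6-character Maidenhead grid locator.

KB80gi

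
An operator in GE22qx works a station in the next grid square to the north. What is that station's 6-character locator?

GE23qa

Latitude subsquare x = 23; +1 → 24, wraps to 0 = a, carry into square.
Latitude square 2; +1 → 3.
The longitude characters are unchanged.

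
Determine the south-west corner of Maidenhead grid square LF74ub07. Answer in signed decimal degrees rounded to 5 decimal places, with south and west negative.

Field L=11, F=5: +11·20° lon, +5·10° lat → SW at lon 40°, lat -40°.
Square 7, 4: +7·2° lon, +4·1° lat → SW at lon 54°, lat -36°.
Subsquare u=20, b=1: +20·0.0833333° lon, +1·0.0416667° lat → SW at lon 55.6667°, lat -35.9583°.
Extended square 0, 7: +0·0.00833333° lon, +7·0.00416667° lat → SW at lon 55.6667°, lat -35.9292°.
latitude -35.92917, longitude 55.66667.

-35.92917, 55.66667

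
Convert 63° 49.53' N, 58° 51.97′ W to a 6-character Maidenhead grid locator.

Add 180° to longitude and 90° to latitude: 121.1338, 153.8255.
Field: 121.1338/20 → 6 → G, 153.8255/10 → 15 → P; chars GP.
Square: 1.1338/2 → 0, 3.8255/1 → 3; chars 03.
Subsquare: 1.1338/0.0833333 → 13 → n, 0.8255/0.0416667 → 19 → t; chars nt.

GP03nt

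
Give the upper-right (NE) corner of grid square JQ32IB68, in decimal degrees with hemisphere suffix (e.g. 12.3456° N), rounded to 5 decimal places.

72.07917° N, 6.72500° E

Field J=9, Q=16: +9·20° lon, +16·10° lat → SW at lon 0°, lat 70°.
Square 3, 2: +3·2° lon, +2·1° lat → SW at lon 6°, lat 72°.
Subsquare i=8, b=1: +8·0.0833333° lon, +1·0.0416667° lat → SW at lon 6.66667°, lat 72.0417°.
Extended square 6, 8: +6·0.00833333° lon, +8·0.00416667° lat → SW at lon 6.71667°, lat 72.075°.
Cell spans 0.00833333° lon × 0.00416667° lat. NE corner is SW corner plus one full cell.
latitude 72.07917° N, longitude 6.72500° E.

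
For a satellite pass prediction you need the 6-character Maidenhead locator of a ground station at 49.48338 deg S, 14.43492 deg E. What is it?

JE70fm

Add 180° to longitude and 90° to latitude: 194.4349, 40.5166.
Field: lon ⌊194.4349/20⌋ = 9 → J; lat ⌊40.5166/10⌋ = 4 → E.
Square: lon ⌊14.4349/2⌋ = 7; lat ⌊0.5166/1⌋ = 0.
Subsquare: lon ⌊0.4349/0.0833333⌋ = 5 → f; lat ⌊0.5166/0.0416667⌋ = 12 → m.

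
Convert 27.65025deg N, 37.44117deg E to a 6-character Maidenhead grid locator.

Offset from 180°W / 90°S: lon 217.4412°, lat 117.6502°.
Field (20°×10°, letters A–R): 217.4412/20 → 10 → K, 117.6502/10 → 11 → L; chars KL.
Square (2°×1°, digits 0–9): 17.4412/2 → 8, 7.6502/1 → 7; chars 87.
Subsquare (5′×2.5′, letters a–x): 1.4412/0.0833333 → 17 → r, 0.6502/0.0416667 → 15 → p; chars rp.

KL87rp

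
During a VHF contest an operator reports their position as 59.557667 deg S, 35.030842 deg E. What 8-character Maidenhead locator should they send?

Add 180° to longitude and 90° to latitude: 215.03084, 30.44233.
Field: 215.03084/20 → 10 → K, 30.44233/10 → 3 → D; chars KD.
Square: 15.03084/2 → 7, 0.44233/1 → 0; chars 70.
Subsquare: 1.03084/0.0833333 → 12 → m, 0.44233/0.0416667 → 10 → k; chars mk.
Extended square: 0.03084/0.00833333 → 3, 0.02567/0.00416667 → 6; chars 36.

KD70mk36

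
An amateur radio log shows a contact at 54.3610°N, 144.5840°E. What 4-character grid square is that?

Add 180° to longitude and 90° to latitude: 324.58, 144.36.
Field (20°×10°, letters A–R): 324.58/20 → 16 → Q, 144.36/10 → 14 → O; chars QO.
Square (2°×1°, digits 0–9): 4.58/2 → 2, 4.36/1 → 4; chars 24.

QO24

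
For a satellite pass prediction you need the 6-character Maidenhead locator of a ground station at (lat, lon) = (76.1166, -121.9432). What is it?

Add 180° to longitude and 90° to latitude: 58.0568, 166.1166.
Field: lon ⌊58.0568/20⌋ = 2 → C; lat ⌊166.1166/10⌋ = 16 → Q.
Square: lon ⌊18.0568/2⌋ = 9; lat ⌊6.1166/1⌋ = 6.
Subsquare: lon ⌊0.0568/0.0833333⌋ = 0 → a; lat ⌊0.1166/0.0416667⌋ = 2 → c.

CQ96ac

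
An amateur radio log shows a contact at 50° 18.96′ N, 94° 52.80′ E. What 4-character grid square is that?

Offset from 180°W / 90°S: lon 274.88°, lat 140.32°.
Field: lon ⌊274.88/20⌋ = 13 → N; lat ⌊140.32/10⌋ = 14 → O.
Square: lon ⌊14.88/2⌋ = 7; lat ⌊0.32/1⌋ = 0.

NO70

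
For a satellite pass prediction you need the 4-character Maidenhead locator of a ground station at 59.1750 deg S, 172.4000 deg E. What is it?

RD60

Shift to the Maidenhead origin (180°W, 90°S): lon 352.40, lat 30.83.
Field: 352.40/20 → 17 → R, 30.83/10 → 3 → D; chars RD.
Square: 12.40/2 → 6, 0.83/1 → 0; chars 60.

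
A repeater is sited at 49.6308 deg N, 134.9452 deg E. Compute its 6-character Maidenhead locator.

PN79lp

Add 180° to longitude and 90° to latitude: 314.9452, 139.6308.
Field: lon ⌊314.9452/20⌋ = 15 → P; lat ⌊139.6308/10⌋ = 13 → N.
Square: lon ⌊14.9452/2⌋ = 7; lat ⌊9.6308/1⌋ = 9.
Subsquare: lon ⌊0.9452/0.0833333⌋ = 11 → l; lat ⌊0.6308/0.0416667⌋ = 15 → p.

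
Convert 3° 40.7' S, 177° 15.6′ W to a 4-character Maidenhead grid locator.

AI16

Add 180° to longitude and 90° to latitude: 2.74, 86.32.
Field: 2.74/20 → 0 → A, 86.32/10 → 8 → I; chars AI.
Square: 2.74/2 → 1, 6.32/1 → 6; chars 16.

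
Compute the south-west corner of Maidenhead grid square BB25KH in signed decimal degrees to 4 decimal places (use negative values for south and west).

-74.7083, -155.1667

Field B=1, B=1: +1·20° lon, +1·10° lat → SW at lon -160°, lat -80°.
Square 2, 5: +2·2° lon, +5·1° lat → SW at lon -156°, lat -75°.
Subsquare k=10, h=7: +10·0.0833333° lon, +7·0.0416667° lat → SW at lon -155.167°, lat -74.7083°.
latitude -74.7083, longitude -155.1667.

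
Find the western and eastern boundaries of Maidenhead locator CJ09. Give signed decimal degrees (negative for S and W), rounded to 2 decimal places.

Field C=2, J=9: +2·20° lon, +9·10° lat → SW at lon -140°, lat 0°.
Square 0, 9: +0·2° lon, +9·1° lat → SW at lon -140°, lat 9°.
Cell spans 2° lon × 1° lat.
west -140.00, east -138.00.

-140.00, -138.00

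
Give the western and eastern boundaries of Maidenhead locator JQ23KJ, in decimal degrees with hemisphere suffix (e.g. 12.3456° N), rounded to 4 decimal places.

4.8333° E, 4.9167° E

Field J=9, Q=16: +9·20° lon, +16·10° lat → SW at lon 0°, lat 70°.
Square 2, 3: +2·2° lon, +3·1° lat → SW at lon 4°, lat 73°.
Subsquare k=10, j=9: +10·0.0833333° lon, +9·0.0416667° lat → SW at lon 4.83333°, lat 73.375°.
Cell spans 0.0833333° lon × 0.0416667° lat.
west 4.8333° E, east 4.9167° E.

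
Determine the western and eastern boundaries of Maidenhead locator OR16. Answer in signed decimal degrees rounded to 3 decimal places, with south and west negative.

Field O=14, R=17: +14·20° lon, +17·10° lat → SW at lon 100°, lat 80°.
Square 1, 6: +1·2° lon, +6·1° lat → SW at lon 102°, lat 86°.
Cell spans 2° lon × 1° lat.
west 102.000, east 104.000.

102.000, 104.000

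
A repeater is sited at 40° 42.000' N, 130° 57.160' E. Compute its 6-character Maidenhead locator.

Add 180° to longitude and 90° to latitude: 310.9527, 130.7000.
Field: lon ⌊310.9527/20⌋ = 15 → P; lat ⌊130.7000/10⌋ = 13 → N.
Square: lon ⌊10.9527/2⌋ = 5; lat ⌊0.7000/1⌋ = 0.
Subsquare: lon ⌊0.9527/0.0833333⌋ = 11 → l; lat ⌊0.7000/0.0416667⌋ = 16 → q.

PN50lq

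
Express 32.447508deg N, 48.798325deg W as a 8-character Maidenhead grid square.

Shift to the Maidenhead origin (180°W, 90°S): lon 131.20167, lat 122.44751.
Field: lon ⌊131.20167/20⌋ = 6 → G; lat ⌊122.44751/10⌋ = 12 → M.
Square: lon ⌊11.20167/2⌋ = 5; lat ⌊2.44751/1⌋ = 2.
Subsquare: lon ⌊1.20167/0.0833333⌋ = 14 → o; lat ⌊0.44751/0.0416667⌋ = 10 → k.
Extended square: lon ⌊0.03501/0.00833333⌋ = 4; lat ⌊0.03084/0.00416667⌋ = 7.

GM52ok47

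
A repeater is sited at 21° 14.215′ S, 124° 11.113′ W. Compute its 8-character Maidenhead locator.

CG78vs73

Shift to the Maidenhead origin (180°W, 90°S): lon 55.81478, lat 68.76308.
Field: 55.81478/20 → 2 → C, 68.76308/10 → 6 → G; chars CG.
Square: 15.81478/2 → 7, 8.76308/1 → 8; chars 78.
Subsquare: 1.81478/0.0833333 → 21 → v, 0.76308/0.0416667 → 18 → s; chars vs.
Extended square: 0.06478/0.00833333 → 7, 0.01308/0.00416667 → 3; chars 73.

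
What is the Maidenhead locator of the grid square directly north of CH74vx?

Latitude subsquare x = 23; +1 → 24, wraps to 0 = a, carry into square.
Latitude square 4; +1 → 5.
The longitude characters are unchanged.

CH75va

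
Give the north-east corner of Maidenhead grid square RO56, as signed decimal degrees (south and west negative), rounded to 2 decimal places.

57.00, 172.00

Field R=17, O=14: +17·20° lon, +14·10° lat → SW at lon 160°, lat 50°.
Square 5, 6: +5·2° lon, +6·1° lat → SW at lon 170°, lat 56°.
Cell spans 2° lon × 1° lat. NE corner is SW corner plus one full cell.
latitude 57.00, longitude 172.00.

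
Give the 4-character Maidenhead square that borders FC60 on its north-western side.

Longitude square 6; −1 → 5.
Latitude square 0; +1 → 1.

FC51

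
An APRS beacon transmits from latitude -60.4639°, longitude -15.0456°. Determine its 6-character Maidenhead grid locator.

IC29lm

Offset from 180°W / 90°S: lon 164.9544°, lat 29.5361°.
Field (20°×10°, letters A–R): lon ⌊164.9544/20⌋ = 8 → I; lat ⌊29.5361/10⌋ = 2 → C.
Square (2°×1°, digits 0–9): lon ⌊4.9544/2⌋ = 2; lat ⌊9.5361/1⌋ = 9.
Subsquare (5′×2.5′, letters a–x): lon ⌊0.9544/0.0833333⌋ = 11 → l; lat ⌊0.5361/0.0416667⌋ = 12 → m.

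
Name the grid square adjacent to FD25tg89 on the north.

FD25th80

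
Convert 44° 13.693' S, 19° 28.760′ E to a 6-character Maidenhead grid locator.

Offset from 180°W / 90°S: lon 199.4793°, lat 45.7718°.
Field: lon ⌊199.4793/20⌋ = 9 → J; lat ⌊45.7718/10⌋ = 4 → E.
Square: lon ⌊19.4793/2⌋ = 9; lat ⌊5.7718/1⌋ = 5.
Subsquare: lon ⌊1.4793/0.0833333⌋ = 17 → r; lat ⌊0.7718/0.0416667⌋ = 18 → s.

JE95rs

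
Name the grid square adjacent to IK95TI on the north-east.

IK95uj

Longitude subsquare t = 19; +1 → 20 = u.
Latitude subsquare i = 8; +1 → 9 = j.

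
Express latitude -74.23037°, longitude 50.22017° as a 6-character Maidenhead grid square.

LB55cs

Offset from 180°W / 90°S: lon 230.2202°, lat 15.7696°.
Field: 230.2202/20 → 11 → L, 15.7696/10 → 1 → B; chars LB.
Square: 10.2202/2 → 5, 5.7696/1 → 5; chars 55.
Subsquare: 0.2202/0.0833333 → 2 → c, 0.7696/0.0416667 → 18 → s; chars cs.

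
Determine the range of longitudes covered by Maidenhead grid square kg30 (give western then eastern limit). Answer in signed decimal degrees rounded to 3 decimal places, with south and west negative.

Field K=10, G=6: +10·20° lon, +6·10° lat → SW at lon 20°, lat -30°.
Square 3, 0: +3·2° lon, +0·1° lat → SW at lon 26°, lat -30°.
Cell spans 2° lon × 1° lat.
west 26.000, east 28.000.

26.000, 28.000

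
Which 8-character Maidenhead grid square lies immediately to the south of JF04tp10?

JF04to19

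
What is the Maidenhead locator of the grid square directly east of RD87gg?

Longitude subsquare g = 6; +1 → 7 = h.
The latitude characters are unchanged.

RD87hg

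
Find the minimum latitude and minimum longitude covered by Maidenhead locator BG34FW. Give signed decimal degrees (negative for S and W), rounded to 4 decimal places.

Field B=1, G=6: +1·20° lon, +6·10° lat → SW at lon -160°, lat -30°.
Square 3, 4: +3·2° lon, +4·1° lat → SW at lon -154°, lat -26°.
Subsquare f=5, w=22: +5·0.0833333° lon, +22·0.0416667° lat → SW at lon -153.583°, lat -25.0833°.
latitude -25.0833, longitude -153.5833.

-25.0833, -153.5833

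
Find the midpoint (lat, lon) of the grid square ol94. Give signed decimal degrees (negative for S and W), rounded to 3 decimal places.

Field O=14, L=11: +14·20° lon, +11·10° lat → SW at lon 100°, lat 20°.
Square 9, 4: +9·2° lon, +4·1° lat → SW at lon 118°, lat 24°.
Cell spans 2° lon × 1° lat. Centre is SW corner plus half of each.
latitude 24.500, longitude 119.000.

24.500, 119.000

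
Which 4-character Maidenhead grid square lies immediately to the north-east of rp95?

Longitude square 9; +1 → 10, wraps to 0, carry into field.
Longitude field R = 17; +1 → 18, wraps to 0 = A, wrapping around the antimeridian.
Latitude square 5; +1 → 6.

AP06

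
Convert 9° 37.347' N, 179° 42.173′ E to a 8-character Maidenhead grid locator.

RJ99uo49

Shift to the Maidenhead origin (180°W, 90°S): lon 359.70288, lat 99.62245.
Field: lon ⌊359.70288/20⌋ = 17 → R; lat ⌊99.62245/10⌋ = 9 → J.
Square: lon ⌊19.70288/2⌋ = 9; lat ⌊9.62245/1⌋ = 9.
Subsquare: lon ⌊1.70288/0.0833333⌋ = 20 → u; lat ⌊0.62245/0.0416667⌋ = 14 → o.
Extended square: lon ⌊0.03622/0.00833333⌋ = 4; lat ⌊0.03912/0.00416667⌋ = 9.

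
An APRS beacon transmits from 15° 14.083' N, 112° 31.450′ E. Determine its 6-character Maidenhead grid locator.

OK65gf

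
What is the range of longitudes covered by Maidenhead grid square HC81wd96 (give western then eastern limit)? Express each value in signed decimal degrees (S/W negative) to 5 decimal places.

-22.09167, -22.08333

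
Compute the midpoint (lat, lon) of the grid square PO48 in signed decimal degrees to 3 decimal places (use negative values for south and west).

58.500, 129.000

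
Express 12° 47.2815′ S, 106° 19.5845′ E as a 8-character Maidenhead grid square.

OH37df90

Shift to the Maidenhead origin (180°W, 90°S): lon 286.32641, lat 77.21197.
Field: 286.32641/20 → 14 → O, 77.21197/10 → 7 → H; chars OH.
Square: 6.32641/2 → 3, 7.21197/1 → 7; chars 37.
Subsquare: 0.32641/0.0833333 → 3 → d, 0.21197/0.0416667 → 5 → f; chars df.
Extended square: 0.07641/0.00833333 → 9, 0.00364/0.00416667 → 0; chars 90.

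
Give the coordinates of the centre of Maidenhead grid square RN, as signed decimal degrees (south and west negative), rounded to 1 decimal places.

Field R=17, N=13: +17·20° lon, +13·10° lat → SW at lon 160°, lat 40°.
Cell spans 20° lon × 10° lat. Centre is SW corner plus half of each.
latitude 45.0, longitude 170.0.

45.0, 170.0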